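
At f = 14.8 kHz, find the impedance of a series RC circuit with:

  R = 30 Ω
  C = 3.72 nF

Step 1 — Angular frequency: ω = 2π·f = 2π·1.48e+04 = 9.299e+04 rad/s.
Step 2 — Component impedances:
  R: Z = R = 30 Ω
  C: Z = 1/(jωC) = -j/(ω·C) = 0 - j2891 Ω
Step 3 — Series combination: Z_total = R + C = 30 - j2891 Ω = 2891∠-89.4° Ω.

Z = 30 - j2891 Ω = 2891∠-89.4° Ω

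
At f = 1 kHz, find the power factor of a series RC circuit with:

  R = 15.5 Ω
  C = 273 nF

Step 1 — Angular frequency: ω = 2π·f = 2π·1000 = 6283 rad/s.
Step 2 — Component impedances:
  R: Z = R = 15.5 Ω
  C: Z = 1/(jωC) = -j/(ω·C) = 0 - j583 Ω
Step 3 — Series combination: Z_total = R + C = 15.5 - j583 Ω = 583.2∠-88.5° Ω.
Step 4 — Power factor: PF = cos(φ) = Re(Z)/|Z| = 15.5/583.2 = 0.02658.
Step 5 — Type: Im(Z) = -583 ⇒ leading (phase φ = -88.5°).

PF = 0.02658 (leading, φ = -88.5°)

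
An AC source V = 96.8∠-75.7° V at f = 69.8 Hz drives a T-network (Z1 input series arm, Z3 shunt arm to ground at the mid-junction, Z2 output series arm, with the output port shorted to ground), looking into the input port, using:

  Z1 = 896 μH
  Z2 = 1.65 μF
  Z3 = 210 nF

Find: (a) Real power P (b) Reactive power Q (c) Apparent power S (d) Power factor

Step 1 — Angular frequency: ω = 2π·f = 2π·69.8 = 438.6 rad/s.
Step 2 — Component impedances:
  Z1: Z = jωL = j·438.6·0.000896 = 0 + j0.393 Ω
  Z2: Z = 1/(jωC) = -j/(ω·C) = 0 - j1382 Ω
  Z3: Z = 1/(jωC) = -j/(ω·C) = 0 - j1.086e+04 Ω
Step 3 — With the output port shorted to ground, the output series arm Z2 runs from the junction to ground; the shunt arm Z3 also runs from the junction to ground. They appear in parallel: Z3 || Z2 = 0 - j1226 Ω.
Step 4 — Series with input arm Z1: Z_in = Z1 + (Z3 || Z2) = 0 - j1225 Ω = 1225∠-90.0° Ω.
Step 5 — Source phasor: V = 96.8∠-75.7° V = 23.91 - j93.8 V.
Step 6 — Current: I = V / Z = 0.07654 + j0.01951 A = 0.07899∠14.3° A.
Step 7 — Complex power: S = V·I* = 0 - j7.646 VA.
Step 8 — Real power: P = Re(S) = 0 W.
Step 9 — Reactive power: Q = Im(S) = -7.646 VAR.
Step 10 — Apparent power: |S| = 7.646 VA.
Step 11 — Power factor: PF = P/|S| = 0 (leading).

(a) P = 0 W  (b) Q = -7.646 VAR  (c) S = 7.646 VA  (d) PF = 0 (leading)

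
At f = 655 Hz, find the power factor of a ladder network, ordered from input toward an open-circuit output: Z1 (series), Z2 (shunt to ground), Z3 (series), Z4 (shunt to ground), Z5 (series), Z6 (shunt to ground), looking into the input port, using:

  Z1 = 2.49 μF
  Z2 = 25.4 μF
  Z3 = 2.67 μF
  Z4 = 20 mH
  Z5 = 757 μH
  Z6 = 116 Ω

Step 1 — Angular frequency: ω = 2π·f = 2π·655 = 4115 rad/s.
Step 2 — Component impedances:
  Z1: Z = 1/(jωC) = -j/(ω·C) = 0 - j97.58 Ω
  Z2: Z = 1/(jωC) = -j/(ω·C) = 0 - j9.566 Ω
  Z3: Z = 1/(jωC) = -j/(ω·C) = 0 - j91.01 Ω
  Z4: Z = jωL = j·4115·0.02 = 0 + j82.31 Ω
  Z5: Z = jωL = j·4115·0.000757 = 0 + j3.115 Ω
  Z6: Z = R = 116 Ω
Step 3 — Ladder network (open output): work backward from the far end, alternating series and parallel combinations. Z_in = 0.9724 - j106 Ω = 106∠-89.5° Ω.
Step 4 — Power factor: PF = cos(φ) = Re(Z)/|Z| = 0.97244/105.97 = 0.009177.
Step 5 — Type: Im(Z) = -106 ⇒ leading (phase φ = -89.5°).

PF = 0.009177 (leading, φ = -89.5°)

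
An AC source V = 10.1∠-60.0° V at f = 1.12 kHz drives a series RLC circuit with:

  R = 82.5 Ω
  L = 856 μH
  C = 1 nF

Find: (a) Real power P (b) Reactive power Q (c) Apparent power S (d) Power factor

Step 1 — Angular frequency: ω = 2π·f = 2π·1120 = 7037 rad/s.
Step 2 — Component impedances:
  R: Z = R = 82.5 Ω
  L: Z = jωL = j·7037·0.000856 = 0 + j6.024 Ω
  C: Z = 1/(jωC) = -j/(ω·C) = 0 - j1.421e+05 Ω
Step 3 — Series combination: Z_total = R + L + C = 82.5 - j1.421e+05 Ω = 1.421e+05∠-90.0° Ω.
Step 4 — Source phasor: V = 10.1∠-60.0° V = 5.05 - j8.747 V.
Step 5 — Current: I = V / Z = 6.158e-05 + j3.55e-05 A = 7.108e-05∠30.0° A.
Step 6 — Complex power: S = V·I* = 4.168e-07 - j0.0007179 VA.
Step 7 — Real power: P = Re(S) = 4.168e-07 W.
Step 8 — Reactive power: Q = Im(S) = -0.0007179 VAR.
Step 9 — Apparent power: |S| = 0.0007179 VA.
Step 10 — Power factor: PF = P/|S| = 0.0005806 (leading).

(a) P = 4.168e-07 W  (b) Q = -0.0007179 VAR  (c) S = 0.0007179 VA  (d) PF = 0.0005806 (leading)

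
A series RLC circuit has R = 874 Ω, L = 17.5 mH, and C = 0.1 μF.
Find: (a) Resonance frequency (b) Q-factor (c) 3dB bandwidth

Step 1 — Resonance: ω₀ = 1/√(LC) = 1/√(0.0175·1e-07) = 2.39e+04 rad/s.
Step 2 — f₀ = ω₀/(2π) = 3805 Hz.
Step 3 — Series Q: Q = ω₀L/R = 2.39e+04·0.0175/874 = 0.4786.
Step 4 — Bandwidth: Δω = ω₀/Q = 4.994e+04 rad/s; BW = Δω/(2π) = 7949 Hz.

(a) f₀ = 3805 Hz  (b) Q = 0.4786  (c) BW = 7949 Hz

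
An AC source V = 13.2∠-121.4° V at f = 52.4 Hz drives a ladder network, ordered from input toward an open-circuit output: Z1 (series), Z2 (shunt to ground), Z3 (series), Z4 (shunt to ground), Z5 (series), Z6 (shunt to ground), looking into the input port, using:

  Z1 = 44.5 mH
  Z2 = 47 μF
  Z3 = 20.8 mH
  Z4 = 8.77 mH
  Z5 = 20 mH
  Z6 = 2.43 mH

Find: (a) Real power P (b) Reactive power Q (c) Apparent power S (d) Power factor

Step 1 — Angular frequency: ω = 2π·f = 2π·52.4 = 329.2 rad/s.
Step 2 — Component impedances:
  Z1: Z = jωL = j·329.2·0.0445 = 0 + j14.65 Ω
  Z2: Z = 1/(jωC) = -j/(ω·C) = 0 - j64.62 Ω
  Z3: Z = jωL = j·329.2·0.0208 = 0 + j6.848 Ω
  Z4: Z = jωL = j·329.2·0.00877 = 0 + j2.887 Ω
  Z5: Z = jωL = j·329.2·0.02 = 0 + j6.585 Ω
  Z6: Z = jωL = j·329.2·0.00243 = 0 + j0.8001 Ω
Step 3 — Ladder network (open output): work backward from the far end, alternating series and parallel combinations. Z_in = 0 + j25 Ω = 25∠90.0° Ω.
Step 4 — Source phasor: V = 13.2∠-121.4° V = -6.877 - j11.27 V.
Step 5 — Current: I = V / Z = -0.4506 + j0.275 A = 0.5279∠148.6° A.
Step 6 — Complex power: S = V·I* = 0 + j6.968 VA.
Step 7 — Real power: P = Re(S) = 0 W.
Step 8 — Reactive power: Q = Im(S) = 6.968 VAR.
Step 9 — Apparent power: |S| = 6.968 VA.
Step 10 — Power factor: PF = P/|S| = 0 (lagging).

(a) P = 0 W  (b) Q = 6.968 VAR  (c) S = 6.968 VA  (d) PF = 0 (lagging)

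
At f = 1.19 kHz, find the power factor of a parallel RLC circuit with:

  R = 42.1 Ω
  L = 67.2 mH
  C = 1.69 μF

Step 1 — Angular frequency: ω = 2π·f = 2π·1190 = 7477 rad/s.
Step 2 — Component impedances:
  R: Z = R = 42.1 Ω
  L: Z = jωL = j·7477·0.0672 = 0 + j502.5 Ω
  C: Z = 1/(jωC) = -j/(ω·C) = 0 - j79.14 Ω
Step 3 — Parallel combination: 1/Z_total = 1/R + 1/L + 1/C; Z_total = 35.06 - j15.71 Ω = 38.42∠-24.1° Ω.
Step 4 — Power factor: PF = cos(φ) = Re(Z)/|Z| = 35.06/38.42 = 0.9125.
Step 5 — Type: Im(Z) = -15.71 ⇒ leading (phase φ = -24.1°).

PF = 0.9125 (leading, φ = -24.1°)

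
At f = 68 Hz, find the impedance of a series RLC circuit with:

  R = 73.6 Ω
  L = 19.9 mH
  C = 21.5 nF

Step 1 — Angular frequency: ω = 2π·f = 2π·68 = 427.3 rad/s.
Step 2 — Component impedances:
  R: Z = R = 73.6 Ω
  L: Z = jωL = j·427.3·0.0199 = 0 + j8.502 Ω
  C: Z = 1/(jωC) = -j/(ω·C) = 0 - j1.089e+05 Ω
Step 3 — Series combination: Z_total = R + L + C = 73.6 - j1.089e+05 Ω = 1.089e+05∠-90.0° Ω.

Z = 73.6 - j1.089e+05 Ω = 1.089e+05∠-90.0° Ω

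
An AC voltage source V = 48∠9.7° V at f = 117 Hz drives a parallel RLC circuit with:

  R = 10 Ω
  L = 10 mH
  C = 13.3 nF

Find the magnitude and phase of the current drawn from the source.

Step 1 — Angular frequency: ω = 2π·f = 2π·117 = 735.1 rad/s.
Step 2 — Component impedances:
  R: Z = R = 10 Ω
  L: Z = jωL = j·735.1·0.01 = 0 + j7.351 Ω
  C: Z = 1/(jωC) = -j/(ω·C) = 0 - j1.023e+05 Ω
Step 3 — Parallel combination: 1/Z_total = 1/R + 1/L + 1/C; Z_total = 3.509 + j4.772 Ω = 5.923∠53.7° Ω.
Step 4 — Source phasor: V = 48∠9.7° V = 47.31 + j8.087 V.
Step 5 — Ohm's law: I = V / Z_total = (47.31 + j8.087) / (3.509 + j4.772) = 5.831 - j5.627 A.
Step 6 — Convert to polar: |I| = 8.104 A, ∠I = -44.0°.

I = 8.104∠-44.0° A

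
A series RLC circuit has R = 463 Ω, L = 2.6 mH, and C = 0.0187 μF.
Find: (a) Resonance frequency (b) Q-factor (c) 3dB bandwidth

Step 1 — Resonance: ω₀ = 1/√(LC) = 1/√(0.0026·1.87e-08) = 1.434e+05 rad/s.
Step 2 — f₀ = ω₀/(2π) = 2.283e+04 Hz.
Step 3 — Series Q: Q = ω₀L/R = 1.434e+05·0.0026/463 = 0.8054.
Step 4 — Bandwidth: Δω = ω₀/Q = 1.781e+05 rad/s; BW = Δω/(2π) = 2.834e+04 Hz.

(a) f₀ = 2.283e+04 Hz  (b) Q = 0.8054  (c) BW = 2.834e+04 Hz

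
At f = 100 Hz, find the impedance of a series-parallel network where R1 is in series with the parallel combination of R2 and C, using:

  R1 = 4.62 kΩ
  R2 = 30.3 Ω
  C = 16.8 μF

Step 1 — Angular frequency: ω = 2π·f = 2π·100 = 628.3 rad/s.
Step 2 — Component impedances:
  R1: Z = R = 4620 Ω
  R2: Z = R = 30.3 Ω
  C: Z = 1/(jωC) = -j/(ω·C) = 0 - j94.74 Ω
Step 3 — Parallel branch: R2 || C = 1/(1/R2 + 1/C) = 27.49 - j8.792 Ω.
Step 4 — Series with R1: Z_total = R1 + (R2 || C) = 4647 - j8.792 Ω = 4647∠-0.1° Ω.

Z = 4647 - j8.792 Ω = 4647∠-0.1° Ω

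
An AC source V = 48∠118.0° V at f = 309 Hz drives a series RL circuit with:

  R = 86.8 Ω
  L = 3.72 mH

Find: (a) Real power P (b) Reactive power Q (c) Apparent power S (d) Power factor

Step 1 — Angular frequency: ω = 2π·f = 2π·309 = 1942 rad/s.
Step 2 — Component impedances:
  R: Z = R = 86.8 Ω
  L: Z = jωL = j·1942·0.00372 = 0 + j7.222 Ω
Step 3 — Series combination: Z_total = R + L = 86.8 + j7.222 Ω = 87.1∠4.8° Ω.
Step 4 — Source phasor: V = 48∠118.0° V = -22.53 + j42.38 V.
Step 5 — Current: I = V / Z = -0.2175 + j0.5064 A = 0.5511∠113.2° A.
Step 6 — Complex power: S = V·I* = 26.36 + j2.193 VA.
Step 7 — Real power: P = Re(S) = 26.36 W.
Step 8 — Reactive power: Q = Im(S) = 2.193 VAR.
Step 9 — Apparent power: |S| = 26.45 VA.
Step 10 — Power factor: PF = P/|S| = 0.9966 (lagging).

(a) P = 26.36 W  (b) Q = 2.193 VAR  (c) S = 26.45 VA  (d) PF = 0.9966 (lagging)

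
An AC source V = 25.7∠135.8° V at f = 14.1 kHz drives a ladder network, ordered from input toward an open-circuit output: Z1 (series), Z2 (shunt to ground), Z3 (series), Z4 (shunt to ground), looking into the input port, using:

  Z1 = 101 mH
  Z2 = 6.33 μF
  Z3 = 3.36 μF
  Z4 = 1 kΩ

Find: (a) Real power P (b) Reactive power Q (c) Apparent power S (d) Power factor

Step 1 — Angular frequency: ω = 2π·f = 2π·1.41e+04 = 8.859e+04 rad/s.
Step 2 — Component impedances:
  Z1: Z = jωL = j·8.859e+04·0.101 = 0 + j8948 Ω
  Z2: Z = 1/(jωC) = -j/(ω·C) = 0 - j1.783 Ω
  Z3: Z = 1/(jωC) = -j/(ω·C) = 0 - j3.359 Ω
  Z4: Z = R = 1000 Ω
Step 3 — Ladder network (open output): work backward from the far end, alternating series and parallel combinations. Z_in = 0.00318 + j8946 Ω = 8946∠90.0° Ω.
Step 4 — Source phasor: V = 25.7∠135.8° V = -18.42 + j17.92 V.
Step 5 — Current: I = V / Z = 0.002003 + j0.00206 A = 0.002873∠45.8° A.
Step 6 — Complex power: S = V·I* = 2.624e-08 + j0.07383 VA.
Step 7 — Real power: P = Re(S) = 2.624e-08 W.
Step 8 — Reactive power: Q = Im(S) = 0.07383 VAR.
Step 9 — Apparent power: |S| = 0.07383 VA.
Step 10 — Power factor: PF = P/|S| = 3.554e-07 (lagging).

(a) P = 2.624e-08 W  (b) Q = 0.07383 VAR  (c) S = 0.07383 VA  (d) PF = 3.554e-07 (lagging)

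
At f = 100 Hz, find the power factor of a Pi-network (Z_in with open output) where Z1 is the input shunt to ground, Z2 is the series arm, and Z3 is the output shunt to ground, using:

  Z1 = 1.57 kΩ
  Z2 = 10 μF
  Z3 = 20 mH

Step 1 — Angular frequency: ω = 2π·f = 2π·100 = 628.3 rad/s.
Step 2 — Component impedances:
  Z1: Z = R = 1570 Ω
  Z2: Z = 1/(jωC) = -j/(ω·C) = 0 - j159.2 Ω
  Z3: Z = jωL = j·628.3·0.02 = 0 + j12.57 Ω
Step 3 — With open output, the series arm Z2 and the output shunt Z3 appear in series to ground: Z2 + Z3 = 0 - j146.6 Ω.
Step 4 — Parallel with input shunt Z1: Z_in = Z1 || (Z2 + Z3) = 13.57 - j145.3 Ω = 146∠-84.7° Ω.
Step 5 — Power factor: PF = cos(φ) = Re(Z)/|Z| = 13.568/145.95 = 0.09296.
Step 6 — Type: Im(Z) = -145.3 ⇒ leading (phase φ = -84.7°).

PF = 0.09296 (leading, φ = -84.7°)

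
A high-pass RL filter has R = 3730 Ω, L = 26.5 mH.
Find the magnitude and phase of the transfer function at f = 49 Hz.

Step 1 — Angular frequency: ω = 2π·49 = 307.9 rad/s.
Step 2 — Transfer function: H(jω) = jωL/(R + jωL).
Step 3 — Numerator jωL = j·8.159; denominator R + jωL = 3730 + j8.159.
Step 4 — H = 4.784e-06 + j0.002187.
Step 5 — Magnitude: |H| = 0.002187 (-53.2 dB); phase: φ = 89.9°.

|H| = 0.002187 (-53.2 dB), φ = 89.9°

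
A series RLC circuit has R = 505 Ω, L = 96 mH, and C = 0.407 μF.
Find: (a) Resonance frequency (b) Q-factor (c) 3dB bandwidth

Step 1 — Resonance condition Im(Z)=0 gives ω₀ = 1/√(LC).
Step 2 — ω₀ = 1/√(0.096·4.07e-07) = 5059 rad/s.
Step 3 — f₀ = ω₀/(2π) = 805.2 Hz.
Step 4 — Series Q: Q = ω₀L/R = 5059·0.096/505 = 0.9617.
Step 5 — 3dB bandwidth: Δω = ω₀/Q = 5260 rad/s; BW = Δω/(2π) = 837.2 Hz.

(a) f₀ = 805.2 Hz  (b) Q = 0.9617  (c) BW = 837.2 Hz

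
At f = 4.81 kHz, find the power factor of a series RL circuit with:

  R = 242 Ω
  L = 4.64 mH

Step 1 — Angular frequency: ω = 2π·f = 2π·4810 = 3.022e+04 rad/s.
Step 2 — Component impedances:
  R: Z = R = 242 Ω
  L: Z = jωL = j·3.022e+04·0.00464 = 0 + j140.2 Ω
Step 3 — Series combination: Z_total = R + L = 242 + j140.2 Ω = 279.7∠30.1° Ω.
Step 4 — Power factor: PF = cos(φ) = Re(Z)/|Z| = 242/279.7 = 0.8652.
Step 5 — Type: Im(Z) = 140.2 ⇒ lagging (phase φ = 30.1°).

PF = 0.8652 (lagging, φ = 30.1°)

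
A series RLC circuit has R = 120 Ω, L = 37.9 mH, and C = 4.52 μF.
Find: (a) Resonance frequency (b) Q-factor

Step 1 — Resonance condition Im(Z)=0 gives ω₀ = 1/√(LC).
Step 2 — ω₀ = 1/√(0.0379·4.52e-06) = 2416 rad/s.
Step 3 — f₀ = ω₀/(2π) = 384.5 Hz.
Step 4 — Series Q: Q = ω₀L/R = 2416·0.0379/120 = 0.7631.

(a) f₀ = 384.5 Hz  (b) Q = 0.7631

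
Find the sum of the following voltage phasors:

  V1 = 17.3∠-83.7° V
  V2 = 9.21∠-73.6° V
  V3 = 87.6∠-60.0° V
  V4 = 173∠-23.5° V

Step 1 — Convert each phasor to rectangular form:
  V1 = 17.3·(cos(-83.7°) + j·sin(-83.7°)) = 1.898 - j17.2 V
  V2 = 9.21·(cos(-73.6°) + j·sin(-73.6°)) = 2.6 - j8.835 V
  V3 = 87.6·(cos(-60.0°) + j·sin(-60.0°)) = 43.8 - j75.86 V
  V4 = 173·(cos(-23.5°) + j·sin(-23.5°)) = 158.7 - j68.98 V
Step 2 — Sum components: V_total = 207 - j170.9 V.
Step 3 — Convert to polar: |V_total| = 268.4 V, ∠V_total = -39.5°.

V_total = 268.4∠-39.5° V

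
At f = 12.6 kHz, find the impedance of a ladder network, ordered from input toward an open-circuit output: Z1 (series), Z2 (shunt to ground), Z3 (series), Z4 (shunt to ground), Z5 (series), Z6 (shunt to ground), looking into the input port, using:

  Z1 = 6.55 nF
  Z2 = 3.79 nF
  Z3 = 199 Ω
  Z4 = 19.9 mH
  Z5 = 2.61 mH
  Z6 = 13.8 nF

Step 1 — Angular frequency: ω = 2π·f = 2π·1.26e+04 = 7.917e+04 rad/s.
Step 2 — Component impedances:
  Z1: Z = 1/(jωC) = -j/(ω·C) = 0 - j1928 Ω
  Z2: Z = 1/(jωC) = -j/(ω·C) = 0 - j3333 Ω
  Z3: Z = R = 199 Ω
  Z4: Z = jωL = j·7.917e+04·0.0199 = 0 + j1575 Ω
  Z5: Z = jωL = j·7.917e+04·0.00261 = 0 + j206.6 Ω
  Z6: Z = 1/(jωC) = -j/(ω·C) = 0 - j915.3 Ω
Step 3 — Ladder network (open output): work backward from the far end, alternating series and parallel combinations. Z_in = 103.3 - j2862 Ω = 2864∠-87.9° Ω.

Z = 103.3 - j2862 Ω = 2864∠-87.9° Ω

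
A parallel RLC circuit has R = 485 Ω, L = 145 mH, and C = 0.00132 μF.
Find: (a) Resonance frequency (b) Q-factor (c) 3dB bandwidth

Step 1 — Resonance: ω₀ = 1/√(LC) = 1/√(0.145·1.32e-09) = 7.228e+04 rad/s.
Step 2 — f₀ = ω₀/(2π) = 1.15e+04 Hz.
Step 3 — Parallel Q: Q = R/(ω₀L) = 485/(7.228e+04·0.145) = 0.04627.
Step 4 — Bandwidth: Δω = ω₀/Q = 1.562e+06 rad/s; BW = Δω/(2π) = 2.486e+05 Hz.

(a) f₀ = 1.15e+04 Hz  (b) Q = 0.04627  (c) BW = 2.486e+05 Hz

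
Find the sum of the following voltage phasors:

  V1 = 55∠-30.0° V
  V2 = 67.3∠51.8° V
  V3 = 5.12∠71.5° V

Step 1 — Convert each phasor to rectangular form:
  V1 = 55·(cos(-30.0°) + j·sin(-30.0°)) = 47.63 - j27.5 V
  V2 = 67.3·(cos(51.8°) + j·sin(51.8°)) = 41.62 + j52.89 V
  V3 = 5.12·(cos(71.5°) + j·sin(71.5°)) = 1.625 + j4.855 V
Step 2 — Sum components: V_total = 90.87 + j30.24 V.
Step 3 — Convert to polar: |V_total| = 95.78 V, ∠V_total = 18.4°.

V_total = 95.78∠18.4° V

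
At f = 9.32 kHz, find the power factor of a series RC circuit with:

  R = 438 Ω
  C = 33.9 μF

Step 1 — Angular frequency: ω = 2π·f = 2π·9320 = 5.856e+04 rad/s.
Step 2 — Component impedances:
  R: Z = R = 438 Ω
  C: Z = 1/(jωC) = -j/(ω·C) = 0 - j0.5037 Ω
Step 3 — Series combination: Z_total = R + C = 438 - j0.5037 Ω = 438∠-0.1° Ω.
Step 4 — Power factor: PF = cos(φ) = Re(Z)/|Z| = 438/438 = 1.
Step 5 — Type: Im(Z) = -0.5037 ⇒ leading (phase φ = -0.1°).

PF = 1 (leading, φ = -0.1°)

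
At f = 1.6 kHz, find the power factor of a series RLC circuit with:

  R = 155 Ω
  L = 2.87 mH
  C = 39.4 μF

Step 1 — Angular frequency: ω = 2π·f = 2π·1600 = 1.005e+04 rad/s.
Step 2 — Component impedances:
  R: Z = R = 155 Ω
  L: Z = jωL = j·1.005e+04·0.00287 = 0 + j28.85 Ω
  C: Z = 1/(jωC) = -j/(ω·C) = 0 - j2.525 Ω
Step 3 — Series combination: Z_total = R + L + C = 155 + j26.33 Ω = 157.2∠9.6° Ω.
Step 4 — Power factor: PF = cos(φ) = Re(Z)/|Z| = 155/157.22 = 0.9859.
Step 5 — Type: Im(Z) = 26.33 ⇒ lagging (phase φ = 9.6°).

PF = 0.9859 (lagging, φ = 9.6°)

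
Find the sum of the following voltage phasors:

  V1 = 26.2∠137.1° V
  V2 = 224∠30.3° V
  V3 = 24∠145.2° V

Step 1 — Convert each phasor to rectangular form:
  V1 = 26.2·(cos(137.1°) + j·sin(137.1°)) = -19.19 + j17.83 V
  V2 = 224·(cos(30.3°) + j·sin(30.3°)) = 193.4 + j113 V
  V3 = 24·(cos(145.2°) + j·sin(145.2°)) = -19.71 + j13.7 V
Step 2 — Sum components: V_total = 154.5 + j144.5 V.
Step 3 — Convert to polar: |V_total| = 211.6 V, ∠V_total = 43.1°.

V_total = 211.6∠43.1° V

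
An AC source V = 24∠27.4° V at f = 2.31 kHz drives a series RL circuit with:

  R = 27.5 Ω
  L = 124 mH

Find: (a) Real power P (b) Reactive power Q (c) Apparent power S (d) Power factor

Step 1 — Angular frequency: ω = 2π·f = 2π·2310 = 1.451e+04 rad/s.
Step 2 — Component impedances:
  R: Z = R = 27.5 Ω
  L: Z = jωL = j·1.451e+04·0.124 = 0 + j1800 Ω
Step 3 — Series combination: Z_total = R + L = 27.5 + j1800 Ω = 1800∠89.1° Ω.
Step 4 — Source phasor: V = 24∠27.4° V = 21.31 + j11.04 V.
Step 5 — Current: I = V / Z = 0.006316 - j0.01174 A = 0.01333∠-61.7° A.
Step 6 — Complex power: S = V·I* = 0.004889 + j0.32 VA.
Step 7 — Real power: P = Re(S) = 0.004889 W.
Step 8 — Reactive power: Q = Im(S) = 0.32 VAR.
Step 9 — Apparent power: |S| = 0.32 VA.
Step 10 — Power factor: PF = P/|S| = 0.01528 (lagging).

(a) P = 0.004889 W  (b) Q = 0.32 VAR  (c) S = 0.32 VA  (d) PF = 0.01528 (lagging)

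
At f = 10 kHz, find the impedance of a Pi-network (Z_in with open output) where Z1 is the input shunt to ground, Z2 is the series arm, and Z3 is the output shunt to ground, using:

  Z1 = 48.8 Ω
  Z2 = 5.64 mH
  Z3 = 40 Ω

Step 1 — Angular frequency: ω = 2π·f = 2π·1e+04 = 6.283e+04 rad/s.
Step 2 — Component impedances:
  Z1: Z = R = 48.8 Ω
  Z2: Z = jωL = j·6.283e+04·0.00564 = 0 + j354.4 Ω
  Z3: Z = R = 40 Ω
Step 3 — With open output, the series arm Z2 and the output shunt Z3 appear in series to ground: Z2 + Z3 = 40 + j354.4 Ω.
Step 4 — Parallel with input shunt Z1: Z_in = Z1 || (Z2 + Z3) = 47.22 + j6.323 Ω = 47.64∠7.6° Ω.

Z = 47.22 + j6.323 Ω = 47.64∠7.6° Ω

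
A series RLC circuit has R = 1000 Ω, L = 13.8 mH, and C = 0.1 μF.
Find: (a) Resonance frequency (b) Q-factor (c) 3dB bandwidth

Step 1 — Resonance: ω₀ = 1/√(LC) = 1/√(0.0138·1e-07) = 2.692e+04 rad/s.
Step 2 — f₀ = ω₀/(2π) = 4284 Hz.
Step 3 — Series Q: Q = ω₀L/R = 2.692e+04·0.0138/1000 = 0.3715.
Step 4 — Bandwidth: Δω = ω₀/Q = 7.246e+04 rad/s; BW = Δω/(2π) = 1.153e+04 Hz.

(a) f₀ = 4284 Hz  (b) Q = 0.3715  (c) BW = 1.153e+04 Hz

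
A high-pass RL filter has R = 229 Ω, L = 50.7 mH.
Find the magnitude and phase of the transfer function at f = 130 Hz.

Step 1 — Angular frequency: ω = 2π·130 = 816.8 rad/s.
Step 2 — Transfer function: H(jω) = jωL/(R + jωL).
Step 3 — Numerator jωL = j·41.41; denominator R + jωL = 229 + j41.41.
Step 4 — H = 0.03167 + j0.1751.
Step 5 — Magnitude: |H| = 0.178 (-15.0 dB); phase: φ = 79.7°.

|H| = 0.178 (-15.0 dB), φ = 79.7°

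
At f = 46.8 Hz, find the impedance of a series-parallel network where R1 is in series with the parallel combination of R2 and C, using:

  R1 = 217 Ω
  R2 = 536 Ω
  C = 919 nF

Step 1 — Angular frequency: ω = 2π·f = 2π·46.8 = 294.1 rad/s.
Step 2 — Component impedances:
  R1: Z = R = 217 Ω
  R2: Z = R = 536 Ω
  C: Z = 1/(jωC) = -j/(ω·C) = 0 - j3700 Ω
Step 3 — Parallel branch: R2 || C = 1/(1/R2 + 1/C) = 525 - j76.04 Ω.
Step 4 — Series with R1: Z_total = R1 + (R2 || C) = 742 - j76.04 Ω = 745.9∠-5.9° Ω.

Z = 742 - j76.04 Ω = 745.9∠-5.9° Ω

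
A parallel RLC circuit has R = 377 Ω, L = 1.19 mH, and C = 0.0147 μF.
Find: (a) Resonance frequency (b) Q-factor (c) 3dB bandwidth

Step 1 — Resonance: ω₀ = 1/√(LC) = 1/√(0.00119·1.47e-08) = 2.391e+05 rad/s.
Step 2 — f₀ = ω₀/(2π) = 3.805e+04 Hz.
Step 3 — Parallel Q: Q = R/(ω₀L) = 377/(2.391e+05·0.00119) = 1.325.
Step 4 — Bandwidth: Δω = ω₀/Q = 1.804e+05 rad/s; BW = Δω/(2π) = 2.872e+04 Hz.

(a) f₀ = 3.805e+04 Hz  (b) Q = 1.325  (c) BW = 2.872e+04 Hz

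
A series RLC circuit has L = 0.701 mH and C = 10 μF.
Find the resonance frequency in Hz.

Step 1 — Resonance condition Im(Z)=0 gives ω₀ = 1/√(LC).
Step 2 — ω₀ = 1/√(0.000701·1e-05) = 1.194e+04 rad/s.
Step 3 — f₀ = ω₀/(2π) = 1901 Hz.

f₀ = 1901 Hz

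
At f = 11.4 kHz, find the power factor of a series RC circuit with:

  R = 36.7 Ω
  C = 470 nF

Step 1 — Angular frequency: ω = 2π·f = 2π·1.14e+04 = 7.163e+04 rad/s.
Step 2 — Component impedances:
  R: Z = R = 36.7 Ω
  C: Z = 1/(jωC) = -j/(ω·C) = 0 - j29.7 Ω
Step 3 — Series combination: Z_total = R + C = 36.7 - j29.7 Ω = 47.21∠-39.0° Ω.
Step 4 — Power factor: PF = cos(φ) = Re(Z)/|Z| = 36.7/47.215 = 0.7773.
Step 5 — Type: Im(Z) = -29.7 ⇒ leading (phase φ = -39.0°).

PF = 0.7773 (leading, φ = -39.0°)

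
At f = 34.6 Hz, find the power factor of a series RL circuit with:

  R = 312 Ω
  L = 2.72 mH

Step 1 — Angular frequency: ω = 2π·f = 2π·34.6 = 217.4 rad/s.
Step 2 — Component impedances:
  R: Z = R = 312 Ω
  L: Z = jωL = j·217.4·0.00272 = 0 + j0.5913 Ω
Step 3 — Series combination: Z_total = R + L = 312 + j0.5913 Ω = 312∠0.1° Ω.
Step 4 — Power factor: PF = cos(φ) = Re(Z)/|Z| = 312/312 = 1.
Step 5 — Type: Im(Z) = 0.5913 ⇒ lagging (phase φ = 0.1°).

PF = 1 (lagging, φ = 0.1°)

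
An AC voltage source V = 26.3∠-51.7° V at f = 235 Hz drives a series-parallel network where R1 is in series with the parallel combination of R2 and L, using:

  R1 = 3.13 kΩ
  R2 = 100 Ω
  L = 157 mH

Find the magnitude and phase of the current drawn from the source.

Step 1 — Angular frequency: ω = 2π·f = 2π·235 = 1477 rad/s.
Step 2 — Component impedances:
  R1: Z = R = 3130 Ω
  R2: Z = R = 100 Ω
  L: Z = jωL = j·1477·0.157 = 0 + j231.8 Ω
Step 3 — Parallel branch: R2 || L = 1/(1/R2 + 1/L) = 84.31 + j36.37 Ω.
Step 4 — Series with R1: Z_total = R1 + (R2 || L) = 3214 + j36.37 Ω = 3215∠0.6° Ω.
Step 5 — Source phasor: V = 26.3∠-51.7° V = 16.3 - j20.64 V.
Step 6 — Ohm's law: I = V / Z_total = (16.3 - j20.64) / (3214 + j36.37) = 0.004998 - j0.006478 A.
Step 7 — Convert to polar: |I| = 0.008182 A, ∠I = -52.3°.

I = 0.008182∠-52.3° A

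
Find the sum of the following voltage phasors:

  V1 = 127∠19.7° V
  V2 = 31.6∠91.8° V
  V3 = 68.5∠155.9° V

Step 1 — Convert each phasor to rectangular form:
  V1 = 127·(cos(19.7°) + j·sin(19.7°)) = 119.6 + j42.81 V
  V2 = 31.6·(cos(91.8°) + j·sin(91.8°)) = -0.9926 + j31.58 V
  V3 = 68.5·(cos(155.9°) + j·sin(155.9°)) = -62.53 + j27.97 V
Step 2 — Sum components: V_total = 56.05 + j102.4 V.
Step 3 — Convert to polar: |V_total| = 116.7 V, ∠V_total = 61.3°.

V_total = 116.7∠61.3° V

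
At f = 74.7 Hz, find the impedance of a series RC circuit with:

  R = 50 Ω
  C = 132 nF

Step 1 — Angular frequency: ω = 2π·f = 2π·74.7 = 469.4 rad/s.
Step 2 — Component impedances:
  R: Z = R = 50 Ω
  C: Z = 1/(jωC) = -j/(ω·C) = 0 - j1.614e+04 Ω
Step 3 — Series combination: Z_total = R + C = 50 - j1.614e+04 Ω = 1.614e+04∠-89.8° Ω.

Z = 50 - j1.614e+04 Ω = 1.614e+04∠-89.8° Ω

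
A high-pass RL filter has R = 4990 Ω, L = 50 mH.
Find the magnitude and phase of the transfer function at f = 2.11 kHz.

Step 1 — Angular frequency: ω = 2π·2110 = 1.326e+04 rad/s.
Step 2 — Transfer function: H(jω) = jωL/(R + jωL).
Step 3 — Numerator jωL = j·662.9; denominator R + jωL = 4990 + j662.9.
Step 4 — H = 0.01734 + j0.1305.
Step 5 — Magnitude: |H| = 0.1317 (-17.6 dB); phase: φ = 82.4°.

|H| = 0.1317 (-17.6 dB), φ = 82.4°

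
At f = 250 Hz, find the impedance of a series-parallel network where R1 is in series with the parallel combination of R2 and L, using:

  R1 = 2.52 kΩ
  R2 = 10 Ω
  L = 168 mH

Step 1 — Angular frequency: ω = 2π·f = 2π·250 = 1571 rad/s.
Step 2 — Component impedances:
  R1: Z = R = 2520 Ω
  R2: Z = R = 10 Ω
  L: Z = jωL = j·1571·0.168 = 0 + j263.9 Ω
Step 3 — Parallel branch: R2 || L = 1/(1/R2 + 1/L) = 9.986 + j0.3784 Ω.
Step 4 — Series with R1: Z_total = R1 + (R2 || L) = 2530 + j0.3784 Ω = 2530∠0.0° Ω.

Z = 2530 + j0.3784 Ω = 2530∠0.0° Ω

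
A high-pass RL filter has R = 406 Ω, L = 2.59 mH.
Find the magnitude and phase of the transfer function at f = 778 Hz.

Step 1 — Angular frequency: ω = 2π·778 = 4888 rad/s.
Step 2 — Transfer function: H(jω) = jωL/(R + jωL).
Step 3 — Numerator jωL = j·12.66; denominator R + jωL = 406 + j12.66.
Step 4 — H = 0.0009715 + j0.03115.
Step 5 — Magnitude: |H| = 0.03117 (-30.1 dB); phase: φ = 88.2°.

|H| = 0.03117 (-30.1 dB), φ = 88.2°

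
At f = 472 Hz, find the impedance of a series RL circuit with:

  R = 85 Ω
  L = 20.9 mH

Step 1 — Angular frequency: ω = 2π·f = 2π·472 = 2966 rad/s.
Step 2 — Component impedances:
  R: Z = R = 85 Ω
  L: Z = jωL = j·2966·0.0209 = 0 + j61.98 Ω
Step 3 — Series combination: Z_total = R + L = 85 + j61.98 Ω = 105.2∠36.1° Ω.

Z = 85 + j61.98 Ω = 105.2∠36.1° Ω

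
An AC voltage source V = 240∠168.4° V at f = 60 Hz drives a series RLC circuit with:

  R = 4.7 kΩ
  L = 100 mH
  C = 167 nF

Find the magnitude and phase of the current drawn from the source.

Step 1 — Angular frequency: ω = 2π·f = 2π·60 = 377 rad/s.
Step 2 — Component impedances:
  R: Z = R = 4700 Ω
  L: Z = jωL = j·377·0.1 = 0 + j37.7 Ω
  C: Z = 1/(jωC) = -j/(ω·C) = 0 - j1.588e+04 Ω
Step 3 — Series combination: Z_total = R + L + C = 4700 - j1.585e+04 Ω = 1.653e+04∠-73.5° Ω.
Step 4 — Source phasor: V = 240∠168.4° V = -235.1 + j48.26 V.
Step 5 — Ohm's law: I = V / Z_total = (-235.1 + j48.26) / (4700 - j1.585e+04) = -0.006844 - j0.01281 A.
Step 6 — Convert to polar: |I| = 0.01452 A, ∠I = -118.1°.

I = 0.01452∠-118.1° A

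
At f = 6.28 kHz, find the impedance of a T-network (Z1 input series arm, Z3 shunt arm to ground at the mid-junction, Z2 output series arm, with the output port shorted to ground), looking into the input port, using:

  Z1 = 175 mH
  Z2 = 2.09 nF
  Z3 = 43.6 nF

Step 1 — Angular frequency: ω = 2π·f = 2π·6280 = 3.946e+04 rad/s.
Step 2 — Component impedances:
  Z1: Z = jωL = j·3.946e+04·0.175 = 0 + j6905 Ω
  Z2: Z = 1/(jωC) = -j/(ω·C) = 0 - j1.213e+04 Ω
  Z3: Z = 1/(jωC) = -j/(ω·C) = 0 - j581.3 Ω
Step 3 — With the output port shorted to ground, the output series arm Z2 runs from the junction to ground; the shunt arm Z3 also runs from the junction to ground. They appear in parallel: Z3 || Z2 = 0 - j554.7 Ω.
Step 4 — Series with input arm Z1: Z_in = Z1 + (Z3 || Z2) = 0 + j6351 Ω = 6351∠90.0° Ω.

Z = 0 + j6351 Ω = 6351∠90.0° Ω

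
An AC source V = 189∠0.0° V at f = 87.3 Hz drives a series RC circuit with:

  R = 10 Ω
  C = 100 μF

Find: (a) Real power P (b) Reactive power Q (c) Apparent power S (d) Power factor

Step 1 — Angular frequency: ω = 2π·f = 2π·87.3 = 548.5 rad/s.
Step 2 — Component impedances:
  R: Z = R = 10 Ω
  C: Z = 1/(jωC) = -j/(ω·C) = 0 - j18.23 Ω
Step 3 — Series combination: Z_total = R + C = 10 - j18.23 Ω = 20.79∠-61.3° Ω.
Step 4 — Source phasor: V = 189∠0.0° V = 189 V.
Step 5 — Current: I = V / Z = 4.371 + j7.969 A = 9.089∠61.3° A.
Step 6 — Complex power: S = V·I* = 826.2 - j1506 VA.
Step 7 — Real power: P = Re(S) = 826.2 W.
Step 8 — Reactive power: Q = Im(S) = -1506 VAR.
Step 9 — Apparent power: |S| = 1718 VA.
Step 10 — Power factor: PF = P/|S| = 0.4809 (leading).

(a) P = 826.2 W  (b) Q = -1506 VAR  (c) S = 1718 VA  (d) PF = 0.4809 (leading)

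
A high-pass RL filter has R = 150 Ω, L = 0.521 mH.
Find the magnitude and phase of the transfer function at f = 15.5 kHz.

Step 1 — Angular frequency: ω = 2π·1.55e+04 = 9.739e+04 rad/s.
Step 2 — Transfer function: H(jω) = jωL/(R + jωL).
Step 3 — Numerator jωL = j·50.74; denominator R + jωL = 150 + j50.74.
Step 4 — H = 0.1027 + j0.3035.
Step 5 — Magnitude: |H| = 0.3204 (-9.9 dB); phase: φ = 71.3°.

|H| = 0.3204 (-9.9 dB), φ = 71.3°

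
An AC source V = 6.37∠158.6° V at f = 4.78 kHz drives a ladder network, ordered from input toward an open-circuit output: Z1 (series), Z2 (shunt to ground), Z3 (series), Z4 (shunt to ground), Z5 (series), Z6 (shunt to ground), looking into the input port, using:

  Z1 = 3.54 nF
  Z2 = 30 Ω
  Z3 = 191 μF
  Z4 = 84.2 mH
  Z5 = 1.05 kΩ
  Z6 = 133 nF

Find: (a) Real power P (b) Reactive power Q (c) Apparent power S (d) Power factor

Step 1 — Angular frequency: ω = 2π·f = 2π·4780 = 3.003e+04 rad/s.
Step 2 — Component impedances:
  Z1: Z = 1/(jωC) = -j/(ω·C) = 0 - j9406 Ω
  Z2: Z = R = 30 Ω
  Z3: Z = 1/(jωC) = -j/(ω·C) = 0 - j0.1743 Ω
  Z4: Z = jωL = j·3.003e+04·0.0842 = 0 + j2529 Ω
  Z5: Z = R = 1050 Ω
  Z6: Z = 1/(jωC) = -j/(ω·C) = 0 - j250.3 Ω
Step 3 — Ladder network (open output): work backward from the far end, alternating series and parallel combinations. Z_in = 29.21 - j9405 Ω = 9406∠-89.8° Ω.
Step 4 — Source phasor: V = 6.37∠158.6° V = -5.931 + j2.324 V.
Step 5 — Current: I = V / Z = -0.0002491 - j0.0006298 A = 0.0006773∠-111.6° A.
Step 6 — Complex power: S = V·I* = 1.34e-05 - j0.004314 VA.
Step 7 — Real power: P = Re(S) = 1.34e-05 W.
Step 8 — Reactive power: Q = Im(S) = -0.004314 VAR.
Step 9 — Apparent power: |S| = 0.004314 VA.
Step 10 — Power factor: PF = P/|S| = 0.003106 (leading).

(a) P = 1.34e-05 W  (b) Q = -0.004314 VAR  (c) S = 0.004314 VA  (d) PF = 0.003106 (leading)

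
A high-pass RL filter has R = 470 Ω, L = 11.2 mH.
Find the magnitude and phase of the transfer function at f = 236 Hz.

Step 1 — Angular frequency: ω = 2π·236 = 1483 rad/s.
Step 2 — Transfer function: H(jω) = jωL/(R + jωL).
Step 3 — Numerator jωL = j·16.61; denominator R + jωL = 470 + j16.61.
Step 4 — H = 0.001247 + j0.03529.
Step 5 — Magnitude: |H| = 0.03531 (-29.0 dB); phase: φ = 88.0°.

|H| = 0.03531 (-29.0 dB), φ = 88.0°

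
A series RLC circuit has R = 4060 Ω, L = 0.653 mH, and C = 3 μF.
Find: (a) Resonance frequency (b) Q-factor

Step 1 — Resonance condition Im(Z)=0 gives ω₀ = 1/√(LC).
Step 2 — ω₀ = 1/√(0.000653·3e-06) = 2.259e+04 rad/s.
Step 3 — f₀ = ω₀/(2π) = 3596 Hz.
Step 4 — Series Q: Q = ω₀L/R = 2.259e+04·0.000653/4060 = 0.003634.

(a) f₀ = 3596 Hz  (b) Q = 0.003634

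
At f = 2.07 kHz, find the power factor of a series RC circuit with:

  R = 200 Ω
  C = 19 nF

Step 1 — Angular frequency: ω = 2π·f = 2π·2070 = 1.301e+04 rad/s.
Step 2 — Component impedances:
  R: Z = R = 200 Ω
  C: Z = 1/(jωC) = -j/(ω·C) = 0 - j4047 Ω
Step 3 — Series combination: Z_total = R + C = 200 - j4047 Ω = 4052∠-87.2° Ω.
Step 4 — Power factor: PF = cos(φ) = Re(Z)/|Z| = 200/4052 = 0.04936.
Step 5 — Type: Im(Z) = -4047 ⇒ leading (phase φ = -87.2°).

PF = 0.04936 (leading, φ = -87.2°)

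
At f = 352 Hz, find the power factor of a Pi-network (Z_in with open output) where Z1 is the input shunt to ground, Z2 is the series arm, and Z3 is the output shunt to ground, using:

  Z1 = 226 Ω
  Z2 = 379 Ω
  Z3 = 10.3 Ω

Step 1 — Angular frequency: ω = 2π·f = 2π·352 = 2212 rad/s.
Step 2 — Component impedances:
  Z1: Z = R = 226 Ω
  Z2: Z = R = 379 Ω
  Z3: Z = R = 10.3 Ω
Step 3 — With open output, the series arm Z2 and the output shunt Z3 appear in series to ground: Z2 + Z3 = 389.3 Ω.
Step 4 — Parallel with input shunt Z1: Z_in = Z1 || (Z2 + Z3) = 143 Ω = 143∠0.0° Ω.
Step 5 — Power factor: PF = cos(φ) = Re(Z)/|Z| = 143/143 = 1.
Step 6 — Type: Im(Z) = 0 ⇒ unity (phase φ = 0.0°).

PF = 1 (unity, φ = 0.0°)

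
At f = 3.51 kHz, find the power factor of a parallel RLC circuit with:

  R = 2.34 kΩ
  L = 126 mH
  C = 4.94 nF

Step 1 — Angular frequency: ω = 2π·f = 2π·3510 = 2.205e+04 rad/s.
Step 2 — Component impedances:
  R: Z = R = 2340 Ω
  L: Z = jωL = j·2.205e+04·0.126 = 0 + j2779 Ω
  C: Z = 1/(jωC) = -j/(ω·C) = 0 - j9179 Ω
Step 3 — Parallel combination: 1/Z_total = 1/R + 1/L + 1/C; Z_total = 1740 + j1022 Ω = 2018∠30.4° Ω.
Step 4 — Power factor: PF = cos(φ) = Re(Z)/|Z| = 1740.1/2017.9 = 0.8623.
Step 5 — Type: Im(Z) = 1022 ⇒ lagging (phase φ = 30.4°).

PF = 0.8623 (lagging, φ = 30.4°)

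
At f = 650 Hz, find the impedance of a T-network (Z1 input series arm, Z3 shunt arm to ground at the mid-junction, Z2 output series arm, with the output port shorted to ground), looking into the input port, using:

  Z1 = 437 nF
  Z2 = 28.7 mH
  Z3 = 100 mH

Step 1 — Angular frequency: ω = 2π·f = 2π·650 = 4084 rad/s.
Step 2 — Component impedances:
  Z1: Z = 1/(jωC) = -j/(ω·C) = 0 - j560.3 Ω
  Z2: Z = jωL = j·4084·0.0287 = 0 + j117.2 Ω
  Z3: Z = jωL = j·4084·0.1 = 0 + j408.4 Ω
Step 3 — With the output port shorted to ground, the output series arm Z2 runs from the junction to ground; the shunt arm Z3 also runs from the junction to ground. They appear in parallel: Z3 || Z2 = 0 + j91.07 Ω.
Step 4 — Series with input arm Z1: Z_in = Z1 + (Z3 || Z2) = 0 - j469.2 Ω = 469.2∠-90.0° Ω.

Z = 0 - j469.2 Ω = 469.2∠-90.0° Ω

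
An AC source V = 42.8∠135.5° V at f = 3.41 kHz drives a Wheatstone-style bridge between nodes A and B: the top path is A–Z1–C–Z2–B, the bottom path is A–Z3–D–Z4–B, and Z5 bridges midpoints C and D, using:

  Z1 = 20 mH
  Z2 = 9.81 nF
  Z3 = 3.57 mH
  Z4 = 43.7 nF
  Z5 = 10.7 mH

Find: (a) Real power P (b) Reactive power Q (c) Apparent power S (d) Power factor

Step 1 — Angular frequency: ω = 2π·f = 2π·3410 = 2.143e+04 rad/s.
Step 2 — Component impedances:
  Z1: Z = jωL = j·2.143e+04·0.02 = 0 + j428.5 Ω
  Z2: Z = 1/(jωC) = -j/(ω·C) = 0 - j4758 Ω
  Z3: Z = jωL = j·2.143e+04·0.00357 = 0 + j76.49 Ω
  Z4: Z = 1/(jωC) = -j/(ω·C) = 0 - j1068 Ω
  Z5: Z = jωL = j·2.143e+04·0.0107 = 0 + j229.3 Ω
Step 3 — Bridge requires nodal analysis (the Z5 bridge couples midpoints C and D, so the two paths cannot be reduced to a simple series/parallel combination). Setting node B to ground and injecting 1 A at node A, the 3-node admittance system at A, C, D solves to V_A = Z_AB = 0 - j807.2 Ω = 807.2∠-90.0° Ω.
Step 4 — Source phasor: V = 42.8∠135.5° V = -30.53 + j30 V.
Step 5 — Current: I = V / Z = -0.03717 - j0.03782 A = 0.05303∠-134.5° A.
Step 6 — Complex power: S = V·I* = 0 - j2.269 VA.
Step 7 — Real power: P = Re(S) = 0 W.
Step 8 — Reactive power: Q = Im(S) = -2.269 VAR.
Step 9 — Apparent power: |S| = 2.269 VA.
Step 10 — Power factor: PF = P/|S| = 0 (leading).

(a) P = 0 W  (b) Q = -2.269 VAR  (c) S = 2.269 VA  (d) PF = 0 (leading)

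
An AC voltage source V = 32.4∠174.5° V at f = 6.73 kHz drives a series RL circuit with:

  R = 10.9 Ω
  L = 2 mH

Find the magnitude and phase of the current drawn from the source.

Step 1 — Angular frequency: ω = 2π·f = 2π·6730 = 4.229e+04 rad/s.
Step 2 — Component impedances:
  R: Z = R = 10.9 Ω
  L: Z = jωL = j·4.229e+04·0.002 = 0 + j84.57 Ω
Step 3 — Series combination: Z_total = R + L = 10.9 + j84.57 Ω = 85.27∠82.7° Ω.
Step 4 — Source phasor: V = 32.4∠174.5° V = -32.25 + j3.105 V.
Step 5 — Ohm's law: I = V / Z_total = (-32.25 + j3.105) / (10.9 + j84.57) = -0.01223 + j0.3798 A.
Step 6 — Convert to polar: |I| = 0.38 A, ∠I = 91.8°.

I = 0.38∠91.8° A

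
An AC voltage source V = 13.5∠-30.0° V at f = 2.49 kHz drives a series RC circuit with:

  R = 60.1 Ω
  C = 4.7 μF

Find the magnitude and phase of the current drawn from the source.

Step 1 — Angular frequency: ω = 2π·f = 2π·2490 = 1.565e+04 rad/s.
Step 2 — Component impedances:
  R: Z = R = 60.1 Ω
  C: Z = 1/(jωC) = -j/(ω·C) = 0 - j13.6 Ω
Step 3 — Series combination: Z_total = R + C = 60.1 - j13.6 Ω = 61.62∠-12.8° Ω.
Step 4 — Source phasor: V = 13.5∠-30.0° V = 11.69 - j6.75 V.
Step 5 — Ohm's law: I = V / Z_total = (11.69 - j6.75) / (60.1 - j13.6) = 0.2092 - j0.06497 A.
Step 6 — Convert to polar: |I| = 0.2191 A, ∠I = -17.2°.

I = 0.2191∠-17.2° A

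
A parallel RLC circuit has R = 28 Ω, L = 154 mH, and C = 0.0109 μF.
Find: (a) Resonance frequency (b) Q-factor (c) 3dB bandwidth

Step 1 — Resonance: ω₀ = 1/√(LC) = 1/√(0.154·1.09e-08) = 2.441e+04 rad/s.
Step 2 — f₀ = ω₀/(2π) = 3885 Hz.
Step 3 — Parallel Q: Q = R/(ω₀L) = 28/(2.441e+04·0.154) = 0.007449.
Step 4 — Bandwidth: Δω = ω₀/Q = 3.277e+06 rad/s; BW = Δω/(2π) = 5.215e+05 Hz.

(a) f₀ = 3885 Hz  (b) Q = 0.007449  (c) BW = 5.215e+05 Hz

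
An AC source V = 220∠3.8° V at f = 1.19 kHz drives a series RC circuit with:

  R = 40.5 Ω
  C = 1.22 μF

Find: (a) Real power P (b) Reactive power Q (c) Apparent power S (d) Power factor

Step 1 — Angular frequency: ω = 2π·f = 2π·1190 = 7477 rad/s.
Step 2 — Component impedances:
  R: Z = R = 40.5 Ω
  C: Z = 1/(jωC) = -j/(ω·C) = 0 - j109.6 Ω
Step 3 — Series combination: Z_total = R + C = 40.5 - j109.6 Ω = 116.9∠-69.7° Ω.
Step 4 — Source phasor: V = 220∠3.8° V = 219.5 + j14.58 V.
Step 5 — Current: I = V / Z = 0.5339 + j1.805 A = 1.882∠73.5° A.
Step 6 — Complex power: S = V·I* = 143.5 - j388.5 VA.
Step 7 — Real power: P = Re(S) = 143.5 W.
Step 8 — Reactive power: Q = Im(S) = -388.5 VAR.
Step 9 — Apparent power: |S| = 414.1 VA.
Step 10 — Power factor: PF = P/|S| = 0.3465 (leading).

(a) P = 143.5 W  (b) Q = -388.5 VAR  (c) S = 414.1 VA  (d) PF = 0.3465 (leading)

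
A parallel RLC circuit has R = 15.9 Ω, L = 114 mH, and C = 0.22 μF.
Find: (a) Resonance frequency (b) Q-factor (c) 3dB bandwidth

Step 1 — Resonance: ω₀ = 1/√(LC) = 1/√(0.114·2.2e-07) = 6314 rad/s.
Step 2 — f₀ = ω₀/(2π) = 1005 Hz.
Step 3 — Parallel Q: Q = R/(ω₀L) = 15.9/(6314·0.114) = 0.02209.
Step 4 — Bandwidth: Δω = ω₀/Q = 2.859e+05 rad/s; BW = Δω/(2π) = 4.55e+04 Hz.

(a) f₀ = 1005 Hz  (b) Q = 0.02209  (c) BW = 4.55e+04 Hz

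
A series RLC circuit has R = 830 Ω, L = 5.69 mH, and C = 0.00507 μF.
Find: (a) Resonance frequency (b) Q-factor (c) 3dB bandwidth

Step 1 — Resonance: ω₀ = 1/√(LC) = 1/√(0.00569·5.07e-09) = 1.862e+05 rad/s.
Step 2 — f₀ = ω₀/(2π) = 2.963e+04 Hz.
Step 3 — Series Q: Q = ω₀L/R = 1.862e+05·0.00569/830 = 1.276.
Step 4 — Bandwidth: Δω = ω₀/Q = 1.459e+05 rad/s; BW = Δω/(2π) = 2.322e+04 Hz.

(a) f₀ = 2.963e+04 Hz  (b) Q = 1.276  (c) BW = 2.322e+04 Hz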